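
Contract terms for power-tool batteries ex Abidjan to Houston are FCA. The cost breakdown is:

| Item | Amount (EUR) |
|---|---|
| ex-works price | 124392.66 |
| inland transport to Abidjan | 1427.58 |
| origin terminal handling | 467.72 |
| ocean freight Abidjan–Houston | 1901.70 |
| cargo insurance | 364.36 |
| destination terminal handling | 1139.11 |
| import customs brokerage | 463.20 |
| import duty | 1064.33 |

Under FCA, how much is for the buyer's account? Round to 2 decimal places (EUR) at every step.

Buyer's account: EUR 5400.42

FCA: the seller delivers export-cleared goods to the carrier; the buyer bears costs from that point.
Seller's account: goods 124392.66 + inland to port 1427.58 = 125820.24
Buyer's account: origin terminal 467.72 + freight 1901.70 + insurance 364.36 + destination terminal 1139.11 + brokerage 463.20 + duty 1064.33 = 5400.42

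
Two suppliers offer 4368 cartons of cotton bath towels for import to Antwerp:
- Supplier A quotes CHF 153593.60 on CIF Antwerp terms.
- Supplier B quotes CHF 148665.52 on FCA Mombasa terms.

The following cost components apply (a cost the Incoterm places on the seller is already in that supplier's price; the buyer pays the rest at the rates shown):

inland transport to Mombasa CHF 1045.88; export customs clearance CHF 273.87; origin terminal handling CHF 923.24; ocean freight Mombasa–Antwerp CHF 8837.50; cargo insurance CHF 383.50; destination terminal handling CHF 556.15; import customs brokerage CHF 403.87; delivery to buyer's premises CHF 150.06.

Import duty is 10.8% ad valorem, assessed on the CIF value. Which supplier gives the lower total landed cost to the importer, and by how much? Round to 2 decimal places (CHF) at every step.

Supplier A is cheaper by CHF 5779.50

Supplier A (CIF):
The CIF price already equals the CIF value: 153593.60
Import duty = 153593.60 × 10.8% = 16588.11
Buyer bears (A): 556.15 + 403.87 + 150.06 = 1110.08
Landed cost (A) = invoice 153593.60 + 1110.08 + duty 16588.11 = 171291.79
Supplier B (FCA):
CIF value = FCA price + origin terminal + freight + insurance = 148665.52 + 923.24 + 8837.50 + 383.50 = 158809.76
Import duty = 158809.76 × 10.8% = 17151.45
Buyer bears (B): 923.24 + 8837.50 + 383.50 + 556.15 + 403.87 + 150.06 = 11254.32
Landed cost (B) = invoice 148665.52 + 11254.32 + duty 17151.45 = 177071.29
Difference = |171291.79 − 177071.29| = 5779.50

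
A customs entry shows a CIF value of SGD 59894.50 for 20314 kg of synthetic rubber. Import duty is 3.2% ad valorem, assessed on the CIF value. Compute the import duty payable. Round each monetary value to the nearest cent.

Import duty: SGD 1916.62

Import duty = 59894.50 × 3.2% = 1916.62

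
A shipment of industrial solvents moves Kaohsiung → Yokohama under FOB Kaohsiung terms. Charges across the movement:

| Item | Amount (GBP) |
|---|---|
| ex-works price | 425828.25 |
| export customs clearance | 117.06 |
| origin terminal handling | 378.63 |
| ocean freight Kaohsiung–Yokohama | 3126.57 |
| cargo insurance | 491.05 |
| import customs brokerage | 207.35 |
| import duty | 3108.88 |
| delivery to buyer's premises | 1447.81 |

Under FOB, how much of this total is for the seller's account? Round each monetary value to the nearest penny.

FOB: the seller bears costs until goods are on board at the origin port; the buyer bears freight, insurance and all costs thereafter.
Seller's account: goods 425828.25 + export clearance 117.06 + origin terminal 378.63 = 426323.94
Buyer's account: freight 3126.57 + insurance 491.05 + brokerage 207.35 + duty 3108.88 + delivery 1447.81 = 8381.66

Seller's account: GBP 426323.94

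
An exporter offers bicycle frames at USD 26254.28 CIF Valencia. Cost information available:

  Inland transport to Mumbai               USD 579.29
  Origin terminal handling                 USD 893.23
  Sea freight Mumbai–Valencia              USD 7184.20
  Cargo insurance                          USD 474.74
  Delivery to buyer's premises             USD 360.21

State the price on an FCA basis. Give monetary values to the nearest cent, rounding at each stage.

Not relevant to the conversion: inland to port — on the seller under both CIF and FCA; already in the CIF price and stays in the FCA price. delivery — on the buyer under both terms; not part of either seller's price.
From CIF to FCA, the seller no longer bears: origin terminal, freight, insurance.
FCA price = 26254.28 − 893.23 − 7184.20 − 474.74 = 17702.11

FCA price: USD 17702.11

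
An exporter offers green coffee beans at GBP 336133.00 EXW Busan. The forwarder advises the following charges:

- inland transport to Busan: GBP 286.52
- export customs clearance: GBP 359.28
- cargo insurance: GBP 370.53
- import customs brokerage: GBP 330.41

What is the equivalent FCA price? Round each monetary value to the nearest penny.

FCA price: GBP 336778.80

Not relevant to the conversion: brokerage, insurance — on the buyer under both terms; not part of either seller's price.
From EXW to FCA, the seller additionally bears: inland to port, export clearance.
FCA price = 336133.00 + 286.52 + 359.28 = 336778.80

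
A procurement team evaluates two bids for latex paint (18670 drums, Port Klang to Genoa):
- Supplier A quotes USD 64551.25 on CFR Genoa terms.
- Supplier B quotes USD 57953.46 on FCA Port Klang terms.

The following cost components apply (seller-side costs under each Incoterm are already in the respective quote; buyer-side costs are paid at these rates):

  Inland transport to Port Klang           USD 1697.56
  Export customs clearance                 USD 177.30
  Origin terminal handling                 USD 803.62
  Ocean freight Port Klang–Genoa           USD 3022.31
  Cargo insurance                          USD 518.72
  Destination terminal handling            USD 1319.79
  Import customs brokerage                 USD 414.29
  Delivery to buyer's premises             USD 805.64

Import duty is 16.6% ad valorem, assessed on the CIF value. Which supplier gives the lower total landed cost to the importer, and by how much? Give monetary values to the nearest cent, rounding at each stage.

Supplier A (CFR):
CIF value = CFR price + insurance = 64551.25 + 518.72 = 65069.97
Import duty = 65069.97 × 16.6% = 10801.62
Buyer bears (A): 518.72 + 1319.79 + 414.29 + 805.64 = 3058.44
Landed cost (A) = invoice 64551.25 + 3058.44 + duty 10801.62 = 78411.31
Supplier B (FCA):
CIF value = FCA price + origin terminal + freight + insurance = 57953.46 + 803.62 + 3022.31 + 518.72 = 62298.11
Import duty = 62298.11 × 16.6% = 10341.49
Buyer bears (B): 803.62 + 3022.31 + 518.72 + 1319.79 + 414.29 + 805.64 = 6884.37
Landed cost (B) = invoice 57953.46 + 6884.37 + duty 10341.49 = 75179.32
Difference = |78411.31 − 75179.32| = 3231.99

Supplier B is cheaper by USD 3231.99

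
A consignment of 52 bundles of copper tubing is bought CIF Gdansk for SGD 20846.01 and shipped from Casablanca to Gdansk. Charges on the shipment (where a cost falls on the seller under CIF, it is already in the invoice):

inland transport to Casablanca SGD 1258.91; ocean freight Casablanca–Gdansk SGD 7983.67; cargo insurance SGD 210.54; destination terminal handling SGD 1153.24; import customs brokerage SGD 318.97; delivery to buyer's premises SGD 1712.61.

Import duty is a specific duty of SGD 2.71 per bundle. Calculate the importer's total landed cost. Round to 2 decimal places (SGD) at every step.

CIF: the seller pays costs through ocean freight and marine insurance to the destination port.
Already in the invoice (seller's account under CIF): inland to port, freight, insurance — exclude.
The CIF price already equals the CIF value: 20846.01
Import duty = 52 × 2.71 = 140.92
Buyer bears: destination terminal 1153.24 + brokerage 318.97 + delivery 1712.61 + duty 140.92 = 3325.74
Landed cost = invoice 20846.01 + 3325.74 = 24171.75

Total landed cost: SGD 24171.75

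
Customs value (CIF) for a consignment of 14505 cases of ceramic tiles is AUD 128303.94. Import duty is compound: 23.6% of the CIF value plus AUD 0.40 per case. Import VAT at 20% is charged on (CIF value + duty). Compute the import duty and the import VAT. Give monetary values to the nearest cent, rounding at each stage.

Ad valorem component: 128303.94 × 23.6% = 30279.73
Specific component: 14505 × 0.40 = 5802.00
Import duty = 30279.73 + 5802.00 = 36081.73
VAT base = CIF + duty = 128303.94 + 36081.73 = 164385.67
Import VAT = 164385.67 × 20% = 32877.13

Import duty: AUD 36081.73; import VAT: AUD 32877.13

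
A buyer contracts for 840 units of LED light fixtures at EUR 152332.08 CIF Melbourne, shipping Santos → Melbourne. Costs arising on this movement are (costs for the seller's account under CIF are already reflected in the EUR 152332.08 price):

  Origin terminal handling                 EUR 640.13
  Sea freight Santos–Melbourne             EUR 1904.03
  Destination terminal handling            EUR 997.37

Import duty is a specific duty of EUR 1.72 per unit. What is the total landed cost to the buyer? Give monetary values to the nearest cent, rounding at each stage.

Total landed cost: EUR 154774.25

CIF: the seller pays costs through ocean freight and marine insurance to the destination port.
Already in the invoice (seller's account under CIF): origin terminal, freight — exclude.
The CIF price already equals the CIF value: 152332.08
Import duty = 840 × 1.72 = 1444.80
Buyer bears: destination terminal 997.37 + duty 1444.80 = 2442.17
Landed cost = invoice 152332.08 + 2442.17 = 154774.25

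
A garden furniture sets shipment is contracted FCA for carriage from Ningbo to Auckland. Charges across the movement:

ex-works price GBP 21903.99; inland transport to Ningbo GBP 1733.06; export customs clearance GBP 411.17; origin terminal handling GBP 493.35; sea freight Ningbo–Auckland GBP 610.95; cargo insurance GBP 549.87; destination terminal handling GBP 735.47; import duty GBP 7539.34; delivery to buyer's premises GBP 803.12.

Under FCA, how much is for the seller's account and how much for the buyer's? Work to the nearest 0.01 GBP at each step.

FCA: the seller delivers export-cleared goods to the carrier; the buyer bears costs from that point.
Seller's account: goods 21903.99 + inland to port 1733.06 + export clearance 411.17 = 24048.22
Buyer's account: origin terminal 493.35 + freight 610.95 + insurance 549.87 + destination terminal 735.47 + duty 7539.34 + delivery 803.12 = 10732.10

Seller: GBP 24048.22; buyer: GBP 10732.10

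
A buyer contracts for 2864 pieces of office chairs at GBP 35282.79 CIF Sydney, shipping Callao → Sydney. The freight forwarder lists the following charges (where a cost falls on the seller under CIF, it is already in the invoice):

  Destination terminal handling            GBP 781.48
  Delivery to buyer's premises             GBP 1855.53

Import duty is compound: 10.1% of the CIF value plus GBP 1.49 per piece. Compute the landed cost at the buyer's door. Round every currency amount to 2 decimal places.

Total landed cost: GBP 45750.72

CIF: the seller pays costs through ocean freight and marine insurance to the destination port.
The CIF price already equals the CIF value: 35282.79
Ad valorem component: 35282.79 × 10.1% = 3563.56
Specific component: 2864 × 1.49 = 4267.36
Import duty = 3563.56 + 4267.36 = 7830.92
Buyer bears: destination terminal 781.48 + delivery 1855.53 + duty 7830.92 = 10467.93
Landed cost = invoice 35282.79 + 10467.93 = 45750.72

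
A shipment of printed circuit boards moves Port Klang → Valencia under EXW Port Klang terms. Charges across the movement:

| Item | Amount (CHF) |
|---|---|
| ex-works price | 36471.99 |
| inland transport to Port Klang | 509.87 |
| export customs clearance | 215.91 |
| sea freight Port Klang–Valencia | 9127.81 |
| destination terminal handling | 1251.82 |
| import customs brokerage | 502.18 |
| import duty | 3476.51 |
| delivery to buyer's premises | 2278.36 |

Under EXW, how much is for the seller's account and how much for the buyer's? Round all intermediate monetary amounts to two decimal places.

EXW: the seller makes goods available at their premises; the buyer bears all onward costs.
Seller's account: goods 36471.99 = 36471.99
Buyer's account: inland to port 509.87 + export clearance 215.91 + freight 9127.81 + destination terminal 1251.82 + brokerage 502.18 + duty 3476.51 + delivery 2278.36 = 17362.46

Seller: CHF 36471.99; buyer: CHF 17362.46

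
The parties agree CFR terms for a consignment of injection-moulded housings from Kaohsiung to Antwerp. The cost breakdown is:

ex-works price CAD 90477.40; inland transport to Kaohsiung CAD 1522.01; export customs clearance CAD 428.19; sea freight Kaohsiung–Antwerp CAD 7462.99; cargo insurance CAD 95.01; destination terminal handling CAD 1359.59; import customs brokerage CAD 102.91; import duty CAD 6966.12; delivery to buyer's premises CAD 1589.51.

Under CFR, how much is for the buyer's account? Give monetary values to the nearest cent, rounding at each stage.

Buyer's account: CAD 10113.14

CFR: the seller pays costs through ocean freight to the destination port, but not insurance.
Seller's account: goods 90477.40 + inland to port 1522.01 + export clearance 428.19 + freight 7462.99 = 99890.59
Buyer's account: insurance 95.01 + destination terminal 1359.59 + brokerage 102.91 + duty 6966.12 + delivery 1589.51 = 10113.14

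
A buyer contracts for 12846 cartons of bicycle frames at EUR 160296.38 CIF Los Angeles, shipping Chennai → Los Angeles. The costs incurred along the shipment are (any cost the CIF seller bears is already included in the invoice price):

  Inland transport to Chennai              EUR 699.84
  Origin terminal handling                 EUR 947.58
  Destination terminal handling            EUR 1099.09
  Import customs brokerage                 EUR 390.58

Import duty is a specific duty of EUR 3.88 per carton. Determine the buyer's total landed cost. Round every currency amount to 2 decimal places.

Total landed cost: EUR 211628.53

CIF: the seller pays costs through ocean freight and marine insurance to the destination port.
Already in the invoice (seller's account under CIF): inland to port, origin terminal — exclude.
The CIF price already equals the CIF value: 160296.38
Import duty = 12846 × 3.88 = 49842.48
Buyer bears: destination terminal 1099.09 + brokerage 390.58 + duty 49842.48 = 51332.15
Landed cost = invoice 160296.38 + 51332.15 = 211628.53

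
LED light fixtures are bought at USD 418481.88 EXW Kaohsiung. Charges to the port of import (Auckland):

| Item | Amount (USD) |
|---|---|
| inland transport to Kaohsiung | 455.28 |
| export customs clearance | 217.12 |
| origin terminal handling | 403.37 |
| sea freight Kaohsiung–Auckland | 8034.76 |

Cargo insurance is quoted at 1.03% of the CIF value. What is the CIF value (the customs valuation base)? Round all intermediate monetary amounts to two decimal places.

Let C be the CIF value. C = EXW price + pre-shipment costs + freight + 1.03% × C
C − 1.03% × C = 418481.88 + 455.28 + 217.12 + 403.37 + 8034.76
0.9897 × C = 427592.41
C = 427592.41 / 0.9897 = 432042.45
Insurance premium = 1.03% × 432042.45 = 4450.04

CIF value: USD 432042.45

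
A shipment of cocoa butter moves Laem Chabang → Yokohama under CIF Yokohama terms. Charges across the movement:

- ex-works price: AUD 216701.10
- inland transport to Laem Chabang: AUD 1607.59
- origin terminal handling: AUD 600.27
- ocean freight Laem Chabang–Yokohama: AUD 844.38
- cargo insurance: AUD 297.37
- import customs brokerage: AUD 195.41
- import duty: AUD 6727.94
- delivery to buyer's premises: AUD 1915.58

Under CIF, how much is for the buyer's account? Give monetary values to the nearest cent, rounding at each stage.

Buyer's account: AUD 8838.93

CIF: the seller pays costs through ocean freight and marine insurance to the destination port.
Seller's account: goods 216701.10 + inland to port 1607.59 + origin terminal 600.27 + freight 844.38 + insurance 297.37 = 220050.71
Buyer's account: brokerage 195.41 + duty 6727.94 + delivery 1915.58 = 8838.93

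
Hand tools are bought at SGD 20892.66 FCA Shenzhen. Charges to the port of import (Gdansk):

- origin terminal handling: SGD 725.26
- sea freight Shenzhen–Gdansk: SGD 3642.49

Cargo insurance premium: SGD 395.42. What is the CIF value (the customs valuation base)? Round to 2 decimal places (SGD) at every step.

CIF value: SGD 25655.83

CIF = FCA price + pre-shipment costs + freight + insurance
CIF = 20892.66 + 725.26 + 3642.49 + 395.42 = 25655.83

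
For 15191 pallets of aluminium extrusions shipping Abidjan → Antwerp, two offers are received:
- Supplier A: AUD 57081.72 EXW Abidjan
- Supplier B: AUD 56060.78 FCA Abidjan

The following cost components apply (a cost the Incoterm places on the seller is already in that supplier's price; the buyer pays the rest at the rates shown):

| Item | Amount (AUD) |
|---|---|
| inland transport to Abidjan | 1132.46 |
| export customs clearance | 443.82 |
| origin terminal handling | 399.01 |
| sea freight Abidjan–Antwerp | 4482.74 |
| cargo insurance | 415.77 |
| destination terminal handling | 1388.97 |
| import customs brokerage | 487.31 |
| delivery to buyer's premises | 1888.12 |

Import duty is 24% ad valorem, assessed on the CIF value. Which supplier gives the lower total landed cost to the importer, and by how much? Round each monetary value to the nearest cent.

Supplier B is cheaper by AUD 3220.55

Supplier A (EXW):
CIF value = EXW price + inland to port + export clearance + origin terminal + freight + insurance = 57081.72 + 1132.46 + 443.82 + 399.01 + 4482.74 + 415.77 = 63955.52
Import duty = 63955.52 × 24% = 15349.32
Buyer bears (A): 1132.46 + 443.82 + 399.01 + 4482.74 + 415.77 + 1388.97 + 487.31 + 1888.12 = 10638.20
Landed cost (A) = invoice 57081.72 + 10638.20 + duty 15349.32 = 83069.24
Supplier B (FCA):
CIF value = FCA price + origin terminal + freight + insurance = 56060.78 + 399.01 + 4482.74 + 415.77 = 61358.30
Import duty = 61358.30 × 24% = 14725.99
Buyer bears (B): 399.01 + 4482.74 + 415.77 + 1388.97 + 487.31 + 1888.12 = 9061.92
Landed cost (B) = invoice 56060.78 + 9061.92 + duty 14725.99 = 79848.69
Difference = |83069.24 − 79848.69| = 3220.55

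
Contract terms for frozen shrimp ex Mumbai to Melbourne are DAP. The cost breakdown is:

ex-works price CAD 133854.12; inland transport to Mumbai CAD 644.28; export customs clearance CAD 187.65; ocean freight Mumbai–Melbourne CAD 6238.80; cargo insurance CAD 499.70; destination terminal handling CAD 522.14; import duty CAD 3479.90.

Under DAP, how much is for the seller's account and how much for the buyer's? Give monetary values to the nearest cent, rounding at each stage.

DAP: the seller bears all costs to the named destination except import duty and clearance.
Seller's account: goods 133854.12 + inland to port 644.28 + export clearance 187.65 + freight 6238.80 + insurance 499.70 + destination terminal 522.14 = 141946.69
Buyer's account: duty 3479.90 = 3479.90

Seller: CAD 141946.69; buyer: CAD 3479.90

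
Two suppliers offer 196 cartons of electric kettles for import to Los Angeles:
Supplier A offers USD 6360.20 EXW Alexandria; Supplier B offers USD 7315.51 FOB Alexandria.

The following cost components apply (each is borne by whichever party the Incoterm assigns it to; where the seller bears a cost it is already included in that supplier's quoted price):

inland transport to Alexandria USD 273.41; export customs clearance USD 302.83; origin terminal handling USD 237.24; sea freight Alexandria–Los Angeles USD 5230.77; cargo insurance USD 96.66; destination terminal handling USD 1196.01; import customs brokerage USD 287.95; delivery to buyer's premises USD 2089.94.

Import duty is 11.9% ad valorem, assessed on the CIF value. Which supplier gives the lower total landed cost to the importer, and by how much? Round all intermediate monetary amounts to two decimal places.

Supplier A is cheaper by USD 158.71

Supplier A (EXW):
CIF value = EXW price + inland to port + export clearance + origin terminal + freight + insurance = 6360.20 + 273.41 + 302.83 + 237.24 + 5230.77 + 96.66 = 12501.11
Import duty = 12501.11 × 11.9% = 1487.63
Buyer bears (A): 273.41 + 302.83 + 237.24 + 5230.77 + 96.66 + 1196.01 + 287.95 + 2089.94 = 9714.81
Landed cost (A) = invoice 6360.20 + 9714.81 + duty 1487.63 = 17562.64
Supplier B (FOB):
CIF value = FOB price + freight + insurance = 7315.51 + 5230.77 + 96.66 = 12642.94
Import duty = 12642.94 × 11.9% = 1504.51
Buyer bears (B): 5230.77 + 96.66 + 1196.01 + 287.95 + 2089.94 = 8901.33
Landed cost (B) = invoice 7315.51 + 8901.33 + duty 1504.51 = 17721.35
Difference = |17562.64 − 17721.35| = 158.71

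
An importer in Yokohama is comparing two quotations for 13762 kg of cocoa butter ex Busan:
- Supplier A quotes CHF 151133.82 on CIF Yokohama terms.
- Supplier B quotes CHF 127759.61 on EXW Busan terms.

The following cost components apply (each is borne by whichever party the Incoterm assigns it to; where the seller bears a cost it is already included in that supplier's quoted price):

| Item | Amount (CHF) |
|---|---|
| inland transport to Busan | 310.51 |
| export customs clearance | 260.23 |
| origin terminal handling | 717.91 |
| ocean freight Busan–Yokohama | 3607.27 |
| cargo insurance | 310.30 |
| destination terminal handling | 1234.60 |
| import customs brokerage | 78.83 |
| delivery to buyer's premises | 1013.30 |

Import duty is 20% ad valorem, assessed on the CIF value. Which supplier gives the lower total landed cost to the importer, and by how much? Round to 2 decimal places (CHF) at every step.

Supplier A (CIF):
The CIF price already equals the CIF value: 151133.82
Import duty = 151133.82 × 20% = 30226.76
Buyer bears (A): 1234.60 + 78.83 + 1013.30 = 2326.73
Landed cost (A) = invoice 151133.82 + 2326.73 + duty 30226.76 = 183687.31
Supplier B (EXW):
CIF value = EXW price + inland to port + export clearance + origin terminal + freight + insurance = 127759.61 + 310.51 + 260.23 + 717.91 + 3607.27 + 310.30 = 132965.83
Import duty = 132965.83 × 20% = 26593.17
Buyer bears (B): 310.51 + 260.23 + 717.91 + 3607.27 + 310.30 + 1234.60 + 78.83 + 1013.30 = 7532.95
Landed cost (B) = invoice 127759.61 + 7532.95 + duty 26593.17 = 161885.73
Difference = |183687.31 − 161885.73| = 21801.58

Supplier B is cheaper by CHF 21801.58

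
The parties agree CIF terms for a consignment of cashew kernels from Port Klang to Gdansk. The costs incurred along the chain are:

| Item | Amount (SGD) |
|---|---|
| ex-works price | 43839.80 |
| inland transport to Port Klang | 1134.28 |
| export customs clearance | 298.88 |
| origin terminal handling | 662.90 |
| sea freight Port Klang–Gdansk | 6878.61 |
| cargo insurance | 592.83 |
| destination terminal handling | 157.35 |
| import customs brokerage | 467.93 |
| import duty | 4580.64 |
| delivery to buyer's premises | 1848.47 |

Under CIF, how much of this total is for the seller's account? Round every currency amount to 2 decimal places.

CIF: the seller pays costs through ocean freight and marine insurance to the destination port.
Seller's account: goods 43839.80 + inland to port 1134.28 + export clearance 298.88 + origin terminal 662.90 + freight 6878.61 + insurance 592.83 = 53407.30
Buyer's account: destination terminal 157.35 + brokerage 467.93 + duty 4580.64 + delivery 1848.47 = 7054.39

Seller's account: SGD 53407.30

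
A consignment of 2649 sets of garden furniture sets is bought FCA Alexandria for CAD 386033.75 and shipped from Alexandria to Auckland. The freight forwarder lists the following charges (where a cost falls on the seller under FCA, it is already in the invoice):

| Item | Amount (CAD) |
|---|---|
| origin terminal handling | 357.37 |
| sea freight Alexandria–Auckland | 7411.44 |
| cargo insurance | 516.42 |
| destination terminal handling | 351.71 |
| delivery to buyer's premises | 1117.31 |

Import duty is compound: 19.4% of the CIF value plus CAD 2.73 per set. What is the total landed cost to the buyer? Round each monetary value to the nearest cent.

Total landed cost: CAD 479517.65

FCA: the seller delivers export-cleared goods to the carrier; the buyer bears costs from that point.
CIF value = FCA price + origin terminal + freight + insurance = 386033.75 + 357.37 + 7411.44 + 516.42 = 394318.98
Ad valorem component: 394318.98 × 19.4% = 76497.88
Specific component: 2649 × 2.73 = 7231.77
Import duty = 76497.88 + 7231.77 = 83729.65
Buyer bears: origin terminal 357.37 + freight 7411.44 + insurance 516.42 + destination terminal 351.71 + delivery 1117.31 + duty 83729.65 = 93483.90
Landed cost = invoice 386033.75 + 93483.90 = 479517.65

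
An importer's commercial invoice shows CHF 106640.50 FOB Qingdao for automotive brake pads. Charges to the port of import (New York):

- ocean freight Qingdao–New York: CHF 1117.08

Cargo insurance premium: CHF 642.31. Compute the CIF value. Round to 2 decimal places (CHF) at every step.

CIF = FOB price + freight + insurance
CIF = 106640.50 + 1117.08 + 642.31 = 108399.89

CIF value: CHF 108399.89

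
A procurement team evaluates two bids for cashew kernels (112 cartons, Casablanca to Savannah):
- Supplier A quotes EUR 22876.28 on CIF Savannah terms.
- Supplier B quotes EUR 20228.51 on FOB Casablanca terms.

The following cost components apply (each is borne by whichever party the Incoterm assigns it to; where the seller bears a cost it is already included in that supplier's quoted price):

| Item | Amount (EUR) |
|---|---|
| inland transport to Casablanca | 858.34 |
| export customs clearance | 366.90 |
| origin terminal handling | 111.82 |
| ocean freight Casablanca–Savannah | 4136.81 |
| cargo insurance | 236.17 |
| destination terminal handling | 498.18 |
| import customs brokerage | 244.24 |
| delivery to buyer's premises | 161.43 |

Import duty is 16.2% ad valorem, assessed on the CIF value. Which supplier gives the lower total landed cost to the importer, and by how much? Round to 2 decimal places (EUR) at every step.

Supplier A is cheaper by EUR 2004.69

Supplier A (CIF):
The CIF price already equals the CIF value: 22876.28
Import duty = 22876.28 × 16.2% = 3705.96
Buyer bears (A): 498.18 + 244.24 + 161.43 = 903.85
Landed cost (A) = invoice 22876.28 + 903.85 + duty 3705.96 = 27486.09
Supplier B (FOB):
CIF value = FOB price + freight + insurance = 20228.51 + 4136.81 + 236.17 = 24601.49
Import duty = 24601.49 × 16.2% = 3985.44
Buyer bears (B): 4136.81 + 236.17 + 498.18 + 244.24 + 161.43 = 5276.83
Landed cost (B) = invoice 20228.51 + 5276.83 + duty 3985.44 = 29490.78
Difference = |27486.09 − 29490.78| = 2004.69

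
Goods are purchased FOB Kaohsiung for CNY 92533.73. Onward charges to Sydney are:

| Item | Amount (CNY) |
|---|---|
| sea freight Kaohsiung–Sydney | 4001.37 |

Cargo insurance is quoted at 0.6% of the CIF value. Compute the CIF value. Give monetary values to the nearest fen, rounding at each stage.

Let C be the CIF value. C = FOB price + freight + 0.6% × C
C − 0.6% × C = 92533.73 + 4001.37
0.994 × C = 96535.10
C = 96535.10 / 0.994 = 97117.81
Insurance premium = 0.6% × 97117.81 = 582.71

CIF value: CNY 97117.81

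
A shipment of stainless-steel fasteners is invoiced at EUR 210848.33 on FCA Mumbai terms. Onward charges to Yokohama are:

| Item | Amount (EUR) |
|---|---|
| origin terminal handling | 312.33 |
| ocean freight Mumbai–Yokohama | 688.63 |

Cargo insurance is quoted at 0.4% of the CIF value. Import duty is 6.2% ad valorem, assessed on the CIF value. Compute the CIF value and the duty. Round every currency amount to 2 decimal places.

CIF value: EUR 212700.09; import duty: EUR 13187.41

Let C be the CIF value. C = FCA price + pre-shipment costs + freight + 0.4% × C
C − 0.4% × C = 210848.33 + 312.33 + 688.63
0.996 × C = 211849.29
C = 211849.29 / 0.996 = 212700.09
Insurance premium = 0.4% × 212700.09 = 850.80
Import duty = 212700.09 × 6.2% = 13187.41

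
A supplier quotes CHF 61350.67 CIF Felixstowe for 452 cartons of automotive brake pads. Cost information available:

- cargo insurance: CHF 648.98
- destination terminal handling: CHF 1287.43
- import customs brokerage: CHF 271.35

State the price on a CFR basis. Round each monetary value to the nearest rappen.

Not relevant to the conversion: destination terminal, brokerage — on the buyer under both terms; not part of either seller's price.
From CIF to CFR, the seller no longer bears: insurance.
CFR price = 61350.67 − 648.98 = 60701.69

CFR price: CHF 60701.69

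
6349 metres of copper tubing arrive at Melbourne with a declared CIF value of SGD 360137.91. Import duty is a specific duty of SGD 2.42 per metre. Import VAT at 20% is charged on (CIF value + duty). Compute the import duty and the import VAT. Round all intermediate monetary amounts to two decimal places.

Import duty = 6349 × 2.42 = 15364.58
VAT base = CIF + duty = 360137.91 + 15364.58 = 375502.49
Import VAT = 375502.49 × 20% = 75100.50

Import duty: SGD 15364.58; import VAT: SGD 75100.50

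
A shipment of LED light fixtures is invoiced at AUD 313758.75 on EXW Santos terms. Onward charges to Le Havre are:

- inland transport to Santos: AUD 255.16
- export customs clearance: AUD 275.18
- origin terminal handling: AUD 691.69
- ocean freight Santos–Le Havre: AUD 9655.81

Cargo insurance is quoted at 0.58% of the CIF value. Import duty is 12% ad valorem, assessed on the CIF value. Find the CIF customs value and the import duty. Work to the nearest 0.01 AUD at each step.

CIF value: AUD 326530.47; import duty: AUD 39183.66

Let C be the CIF value. C = EXW price + pre-shipment costs + freight + 0.58% × C
C − 0.58% × C = 313758.75 + 255.16 + 275.18 + 691.69 + 9655.81
0.9942 × C = 324636.59
C = 324636.59 / 0.9942 = 326530.47
Insurance premium = 0.58% × 326530.47 = 1893.88
Import duty = 326530.47 × 12% = 39183.66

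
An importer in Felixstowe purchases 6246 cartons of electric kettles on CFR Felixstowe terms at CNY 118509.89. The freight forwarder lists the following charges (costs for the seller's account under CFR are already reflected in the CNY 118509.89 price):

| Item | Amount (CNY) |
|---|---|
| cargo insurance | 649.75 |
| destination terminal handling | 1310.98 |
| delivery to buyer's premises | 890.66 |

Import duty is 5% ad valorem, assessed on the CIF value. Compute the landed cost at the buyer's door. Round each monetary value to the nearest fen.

CFR: the seller pays costs through ocean freight to the destination port, but not insurance.
CIF value = CFR price + insurance = 118509.89 + 649.75 = 119159.64
Import duty = 119159.64 × 5% = 5957.98
Buyer bears: insurance 649.75 + destination terminal 1310.98 + delivery 890.66 + duty 5957.98 = 8809.37
Landed cost = invoice 118509.89 + 8809.37 = 127319.26

Total landed cost: CNY 127319.26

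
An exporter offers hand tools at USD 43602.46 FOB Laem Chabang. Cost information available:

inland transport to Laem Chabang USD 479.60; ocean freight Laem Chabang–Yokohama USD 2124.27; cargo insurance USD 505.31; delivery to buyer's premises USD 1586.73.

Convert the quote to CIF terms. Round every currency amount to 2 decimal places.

CIF price: USD 46232.04

Not relevant to the conversion: inland to port — on the seller under both FOB and CIF; already in the FOB price and stays in the CIF price. delivery — on the buyer under both terms; not part of either seller's price.
From FOB to CIF, the seller additionally bears: freight, insurance.
CIF price = 43602.46 + 2124.27 + 505.31 = 46232.04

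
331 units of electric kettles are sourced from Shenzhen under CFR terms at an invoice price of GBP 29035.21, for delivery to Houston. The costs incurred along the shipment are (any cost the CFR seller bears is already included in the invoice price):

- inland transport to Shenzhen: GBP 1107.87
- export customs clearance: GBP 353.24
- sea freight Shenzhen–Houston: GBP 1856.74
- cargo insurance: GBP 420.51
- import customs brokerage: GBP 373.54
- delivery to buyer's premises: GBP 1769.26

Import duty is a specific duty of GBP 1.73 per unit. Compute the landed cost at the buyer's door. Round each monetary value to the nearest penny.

Total landed cost: GBP 32171.15

CFR: the seller pays costs through ocean freight to the destination port, but not insurance.
Already in the invoice (seller's account under CFR): inland to port, export clearance, freight — exclude.
CIF value = CFR price + insurance = 29035.21 + 420.51 = 29455.72
Import duty = 331 × 1.73 = 572.63
Buyer bears: insurance 420.51 + brokerage 373.54 + delivery 1769.26 + duty 572.63 = 3135.94
Landed cost = invoice 29035.21 + 3135.94 = 32171.15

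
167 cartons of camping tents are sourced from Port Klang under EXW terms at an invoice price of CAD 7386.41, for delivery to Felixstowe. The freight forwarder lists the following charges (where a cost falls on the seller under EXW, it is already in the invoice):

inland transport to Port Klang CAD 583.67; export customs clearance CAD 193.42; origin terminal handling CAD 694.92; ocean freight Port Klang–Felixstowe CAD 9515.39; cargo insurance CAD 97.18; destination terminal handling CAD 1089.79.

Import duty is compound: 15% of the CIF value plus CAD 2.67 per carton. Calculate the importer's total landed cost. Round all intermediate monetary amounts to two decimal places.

Total landed cost: CAD 22777.32

EXW: the seller makes goods available at their premises; the buyer bears all onward costs.
CIF value = EXW price + inland to port + export clearance + origin terminal + freight + insurance = 7386.41 + 583.67 + 193.42 + 694.92 + 9515.39 + 97.18 = 18470.99
Ad valorem component: 18470.99 × 15% = 2770.65
Specific component: 167 × 2.67 = 445.89
Import duty = 2770.65 + 445.89 = 3216.54
Buyer bears: inland to port 583.67 + export clearance 193.42 + origin terminal 694.92 + freight 9515.39 + insurance 97.18 + destination terminal 1089.79 + duty 3216.54 = 15390.91
Landed cost = invoice 7386.41 + 15390.91 = 22777.32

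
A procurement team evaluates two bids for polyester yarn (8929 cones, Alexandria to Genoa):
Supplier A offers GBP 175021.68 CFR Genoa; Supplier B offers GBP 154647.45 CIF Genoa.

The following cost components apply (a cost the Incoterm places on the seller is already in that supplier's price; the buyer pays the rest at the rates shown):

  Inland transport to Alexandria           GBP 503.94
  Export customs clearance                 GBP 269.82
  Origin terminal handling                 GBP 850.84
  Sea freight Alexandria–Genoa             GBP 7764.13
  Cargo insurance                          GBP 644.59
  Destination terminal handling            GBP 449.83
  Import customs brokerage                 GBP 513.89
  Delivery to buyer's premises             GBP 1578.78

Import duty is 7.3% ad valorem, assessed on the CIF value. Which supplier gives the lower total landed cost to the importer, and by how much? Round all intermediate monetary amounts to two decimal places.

Supplier B is cheaper by GBP 22553.20

Supplier A (CFR):
CIF value = CFR price + insurance = 175021.68 + 644.59 = 175666.27
Import duty = 175666.27 × 7.3% = 12823.64
Buyer bears (A): 644.59 + 449.83 + 513.89 + 1578.78 = 3187.09
Landed cost (A) = invoice 175021.68 + 3187.09 + duty 12823.64 = 191032.41
Supplier B (CIF):
The CIF price already equals the CIF value: 154647.45
Import duty = 154647.45 × 7.3% = 11289.26
Buyer bears (B): 449.83 + 513.89 + 1578.78 = 2542.50
Landed cost (B) = invoice 154647.45 + 2542.50 + duty 11289.26 = 168479.21
Difference = |191032.41 − 168479.21| = 22553.20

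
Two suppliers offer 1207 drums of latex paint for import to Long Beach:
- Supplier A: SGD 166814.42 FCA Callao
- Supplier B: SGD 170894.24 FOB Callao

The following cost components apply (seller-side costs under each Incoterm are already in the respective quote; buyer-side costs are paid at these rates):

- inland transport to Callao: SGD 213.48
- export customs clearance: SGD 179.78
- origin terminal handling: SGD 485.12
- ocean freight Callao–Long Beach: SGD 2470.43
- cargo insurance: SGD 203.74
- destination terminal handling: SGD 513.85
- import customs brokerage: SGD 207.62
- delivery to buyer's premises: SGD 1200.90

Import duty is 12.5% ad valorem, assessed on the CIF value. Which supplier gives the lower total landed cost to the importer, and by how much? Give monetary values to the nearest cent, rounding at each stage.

Supplier A is cheaper by SGD 4044.04

Supplier A (FCA):
CIF value = FCA price + origin terminal + freight + insurance = 166814.42 + 485.12 + 2470.43 + 203.74 = 169973.71
Import duty = 169973.71 × 12.5% = 21246.71
Buyer bears (A): 485.12 + 2470.43 + 203.74 + 513.85 + 207.62 + 1200.90 = 5081.66
Landed cost (A) = invoice 166814.42 + 5081.66 + duty 21246.71 = 193142.79
Supplier B (FOB):
CIF value = FOB price + freight + insurance = 170894.24 + 2470.43 + 203.74 = 173568.41
Import duty = 173568.41 × 12.5% = 21696.05
Buyer bears (B): 2470.43 + 203.74 + 513.85 + 207.62 + 1200.90 = 4596.54
Landed cost (B) = invoice 170894.24 + 4596.54 + duty 21696.05 = 197186.83
Difference = |193142.79 − 197186.83| = 4044.04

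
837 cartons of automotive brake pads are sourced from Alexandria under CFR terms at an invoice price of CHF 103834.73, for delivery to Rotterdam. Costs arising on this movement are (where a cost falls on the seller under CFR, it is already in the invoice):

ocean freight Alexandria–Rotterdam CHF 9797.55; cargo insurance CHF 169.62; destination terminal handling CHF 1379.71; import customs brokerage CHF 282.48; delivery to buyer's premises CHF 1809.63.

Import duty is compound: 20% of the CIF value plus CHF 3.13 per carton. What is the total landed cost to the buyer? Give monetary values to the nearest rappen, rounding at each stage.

Total landed cost: CHF 130896.85

CFR: the seller pays costs through ocean freight to the destination port, but not insurance.
Already in the invoice (seller's account under CFR): freight — exclude.
CIF value = CFR price + insurance = 103834.73 + 169.62 = 104004.35
Ad valorem component: 104004.35 × 20% = 20800.87
Specific component: 837 × 3.13 = 2619.81
Import duty = 20800.87 + 2619.81 = 23420.68
Buyer bears: insurance 169.62 + destination terminal 1379.71 + brokerage 282.48 + delivery 1809.63 + duty 23420.68 = 27062.12
Landed cost = invoice 103834.73 + 27062.12 = 130896.85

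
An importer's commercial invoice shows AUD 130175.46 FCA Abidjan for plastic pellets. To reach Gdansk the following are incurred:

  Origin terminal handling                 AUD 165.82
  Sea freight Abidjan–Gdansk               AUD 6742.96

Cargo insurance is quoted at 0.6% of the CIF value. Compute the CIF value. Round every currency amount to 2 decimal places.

Let C be the CIF value. C = FCA price + pre-shipment costs + freight + 0.6% × C
C − 0.6% × C = 130175.46 + 165.82 + 6742.96
0.994 × C = 137084.24
C = 137084.24 / 0.994 = 137911.71
Insurance premium = 0.6% × 137911.71 = 827.47

CIF value: AUD 137911.71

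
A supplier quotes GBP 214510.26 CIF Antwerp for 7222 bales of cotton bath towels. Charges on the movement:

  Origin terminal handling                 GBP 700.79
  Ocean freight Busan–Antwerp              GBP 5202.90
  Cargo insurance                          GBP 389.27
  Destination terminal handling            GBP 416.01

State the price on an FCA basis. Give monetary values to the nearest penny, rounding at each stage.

FCA price: GBP 208217.30

Not relevant to the conversion: destination terminal — on the buyer under both terms; not part of either seller's price.
From CIF to FCA, the seller no longer bears: origin terminal, freight, insurance.
FCA price = 214510.26 − 700.79 − 5202.90 − 389.27 = 208217.30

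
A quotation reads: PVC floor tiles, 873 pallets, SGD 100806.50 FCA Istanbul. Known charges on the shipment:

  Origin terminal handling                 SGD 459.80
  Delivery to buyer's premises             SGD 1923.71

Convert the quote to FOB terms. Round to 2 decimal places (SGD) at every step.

Not relevant to the conversion: delivery — on the buyer under both terms; not part of either seller's price.
From FCA to FOB, the seller additionally bears: origin terminal.
FOB price = 100806.50 + 459.80 = 101266.30

FOB price: SGD 101266.30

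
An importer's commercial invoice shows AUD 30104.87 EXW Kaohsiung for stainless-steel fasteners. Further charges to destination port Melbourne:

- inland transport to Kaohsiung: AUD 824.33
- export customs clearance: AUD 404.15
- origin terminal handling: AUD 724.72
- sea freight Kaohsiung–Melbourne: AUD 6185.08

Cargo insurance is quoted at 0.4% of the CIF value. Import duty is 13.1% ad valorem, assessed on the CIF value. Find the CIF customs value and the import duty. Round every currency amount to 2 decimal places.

CIF value: AUD 38396.74; import duty: AUD 5029.97

Let C be the CIF value. C = EXW price + pre-shipment costs + freight + 0.4% × C
C − 0.4% × C = 30104.87 + 824.33 + 404.15 + 724.72 + 6185.08
0.996 × C = 38243.15
C = 38243.15 / 0.996 = 38396.74
Insurance premium = 0.4% × 38396.74 = 153.59
Import duty = 38396.74 × 13.1% = 5029.97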